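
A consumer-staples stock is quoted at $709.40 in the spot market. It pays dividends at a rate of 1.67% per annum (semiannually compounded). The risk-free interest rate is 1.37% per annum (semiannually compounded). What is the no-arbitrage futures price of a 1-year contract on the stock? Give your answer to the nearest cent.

$707.29

F = S · (1+r/2)^(2T) / (1+q/2)^(2T)
= 709.40 × 1.013747 / 1.016770 = 709.40 × 0.997027
F = $707.29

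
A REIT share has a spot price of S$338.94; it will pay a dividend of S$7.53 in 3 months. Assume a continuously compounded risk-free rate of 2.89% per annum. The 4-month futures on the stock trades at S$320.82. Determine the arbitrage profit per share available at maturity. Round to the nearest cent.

S$13.85 per share

PV(dividends) I = 7.53·e^(−0.0289·3/12) = 7.4758
Fair futures F* = (S − I)·e^(rT) = (338.94 − 7.4758)·e^0.009633 = 331.4642 × 1.009680 = 334.6728
Market S$320.82 < fair 334.6728: forward underpriced → reverse cash-and-carry (short the stock, invest proceeds at r, pay the dividends, go long the forward).
Profit at T = |F_mkt − F*| = |320.82 − 334.6728| = S$13.85 per share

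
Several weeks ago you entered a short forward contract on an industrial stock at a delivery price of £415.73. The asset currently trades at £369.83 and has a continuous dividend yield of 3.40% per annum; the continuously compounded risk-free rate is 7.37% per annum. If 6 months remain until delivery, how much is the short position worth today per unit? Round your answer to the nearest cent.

Current fair forward for the remaining 6 months: F = S·e^((r − q)·T), (r − q) = 0.0737 − 0.0340 = 0.0397
F = 369.83 · e^(0.0397 × 6/12) = 369.83 × 1.020048 = 377.2444
Value of long forward = (F − K)·e^(−rT) = (377.2444 − 415.73) · e^(−0.0737·6/12)
= -38.4856 × 0.963821 = -37.09
Short position value = −(long value) = £37.09

£37.09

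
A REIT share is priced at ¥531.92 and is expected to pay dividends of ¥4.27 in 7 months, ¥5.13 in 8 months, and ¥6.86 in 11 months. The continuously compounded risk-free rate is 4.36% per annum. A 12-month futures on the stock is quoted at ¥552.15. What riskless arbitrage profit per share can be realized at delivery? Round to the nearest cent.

¥12.96 per share

PV(dividends) I = 4.27·e^(−0.0436·7/12) + 5.13·e^(−0.0436·8/12) + 6.86·e^(−0.0436·11/12) = 15.7370
Fair futures F* = (S − I)·e^(rT) = (531.92 − 15.7370)·e^0.043600 = 516.1830 × 1.044564 = 539.1862
Market ¥552.15 > fair 539.1862: forward overpriced → cash-and-carry (borrow at r, buy the stock and collect the dividends, short the forward).
Profit at T = |F_mkt − F*| = |552.15 − 539.1862| = ¥12.96 per share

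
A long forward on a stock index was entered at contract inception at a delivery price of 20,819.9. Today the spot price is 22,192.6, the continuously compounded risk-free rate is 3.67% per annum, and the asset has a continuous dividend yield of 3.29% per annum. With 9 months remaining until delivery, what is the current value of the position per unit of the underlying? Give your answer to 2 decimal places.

Current fair forward for the remaining 9 months: F = S·e^((r − q)·T), (r − q) = 0.0367 − 0.0329 = 0.0038
F = 22192.6 · e^(0.0038 × 9/12) = 22192.6 × 1.00285407 = 22255.9392
Value of long forward = (F − K)·e^(−rT) = (22255.9392 − 20819.9) · e^(−0.0367·9/12)
= 1436.0392 × 0.97285036 = 1397.05

1397.05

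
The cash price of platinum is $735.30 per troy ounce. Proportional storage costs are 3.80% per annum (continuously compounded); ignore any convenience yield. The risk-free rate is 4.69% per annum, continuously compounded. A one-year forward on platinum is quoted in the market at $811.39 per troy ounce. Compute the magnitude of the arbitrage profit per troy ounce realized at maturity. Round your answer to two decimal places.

Fair forward: F* = S·e^(carry·T), with carry = (r + u) = 0.0469 + 0.0380 = 0.0849
F* = 735.30 · e^(0.0849 × 12/12) = 735.30 · e^0.084900 = 735.30 × 1.088608 = $800.4535
Market $811.39 > fair $800.4535: forward overpriced → cash-and-carry (buy spot, short the forward).
At maturity, profit = |F_mkt − F*| = |811.39 − 800.4535| = $10.94 per troy ounce

$10.94 per troy ounce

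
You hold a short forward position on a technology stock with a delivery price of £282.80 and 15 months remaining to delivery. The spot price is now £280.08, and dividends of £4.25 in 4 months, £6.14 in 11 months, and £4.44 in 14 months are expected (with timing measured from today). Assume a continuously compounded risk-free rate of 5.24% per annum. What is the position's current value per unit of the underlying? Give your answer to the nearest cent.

PV(remaining dividends) I = 4.25·e^(−0.0524·4/12) + 6.14·e^(−0.0524·11/12) + 4.44·e^(−0.0524·14/12) = 14.2052
Current forward F = (S − I)·e^(rT) = (280.08 − 14.2052)·e^(0.0524·15/12) = 265.8748 × 1.067693 = 283.8727
Value (long) = (F − K)·e^(−rT) = (283.8727 − 282.80) × 0.936599 = 1.0047
Short position value = −(long value) = -£1.00

-£1.00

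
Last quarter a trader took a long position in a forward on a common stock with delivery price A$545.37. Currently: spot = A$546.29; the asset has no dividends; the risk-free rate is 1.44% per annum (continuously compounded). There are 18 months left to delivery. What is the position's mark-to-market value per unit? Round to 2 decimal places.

A$12.57

Current fair forward for the remaining 18 months: F = S·e^(r·T), r = 0.0144
F = 546.29 · e^(0.0144 × 18/12) = 546.29 × 1.021835 = 558.2182
Value of long forward = (F − K)·e^(−rT) = (558.2182 − 545.37) · e^(−0.0144·18/12)
= 12.8482 × 0.978632 = 12.57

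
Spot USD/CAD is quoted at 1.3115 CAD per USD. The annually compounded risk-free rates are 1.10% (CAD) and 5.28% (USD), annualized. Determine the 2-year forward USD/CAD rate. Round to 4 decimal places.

1.2094

By covered interest parity, F = S · (1+r_CAD)^T / (1+r_USD)^T
= 1.3115 × 1.022121 / 1.108388 = 1.3115 × 0.922169
F = 1.2094 CAD per USD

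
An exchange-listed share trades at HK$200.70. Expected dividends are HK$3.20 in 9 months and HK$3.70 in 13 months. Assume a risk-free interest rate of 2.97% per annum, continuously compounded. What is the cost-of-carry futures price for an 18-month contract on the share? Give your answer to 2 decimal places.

HK$202.83

PV(dividends) I = 3.20·e^(−0.0297·9/12) + 3.70·e^(−0.0297·13/12)
I = 3.1295 + 3.5828 = 6.7123
F = (S − I)·e^(rT) = (200.70 − 6.7123) · e^(0.0297·18/12)
= 193.9877 · e^0.044550 = 193.9877 × 1.045557 = HK$202.83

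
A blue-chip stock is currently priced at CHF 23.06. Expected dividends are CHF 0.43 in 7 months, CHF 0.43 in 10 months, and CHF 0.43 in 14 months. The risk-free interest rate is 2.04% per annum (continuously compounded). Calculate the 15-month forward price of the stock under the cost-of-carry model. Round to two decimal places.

PV(dividends) I = 0.43·e^(−0.0204·7/12) + 0.43·e^(−0.0204·10/12) + 0.43·e^(−0.0204·14/12)
I = 0.4249 + 0.4228 + 0.4199 = 1.2676
F = (S − I)·e^(rT) = (23.06 − 1.2676) · e^(0.0204·15/12)
= 21.7924 · e^0.025500 = 21.7924 × 1.025828 = CHF 22.36

CHF 22.36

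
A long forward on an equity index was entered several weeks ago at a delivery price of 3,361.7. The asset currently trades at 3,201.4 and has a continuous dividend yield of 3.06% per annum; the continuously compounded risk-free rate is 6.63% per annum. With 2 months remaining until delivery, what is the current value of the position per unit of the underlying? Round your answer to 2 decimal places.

-139.64

Current fair forward for the remaining 2 months: F = S·e^((r − q)·T), (r − q) = 0.0663 − 0.0306 = 0.0357
F = 3201.4 · e^(0.0357 × 2/12) = 3201.4 × 1.00596774 = 3220.5051
Value of long forward = (F − K)·e^(−rT) = (3220.5051 − 3361.7) · e^(−0.0663·2/12)
= -141.1949 × 0.98901083 = -139.64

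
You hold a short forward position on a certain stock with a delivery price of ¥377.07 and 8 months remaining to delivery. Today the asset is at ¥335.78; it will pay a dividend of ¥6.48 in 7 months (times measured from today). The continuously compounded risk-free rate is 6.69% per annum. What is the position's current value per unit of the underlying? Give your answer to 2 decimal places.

¥31.07

PV(remaining dividends) I = 6.48·e^(−0.0669·7/12) = 6.2320
Current forward F = (S − I)·e^(rT) = (335.78 − 6.2320)·e^(0.0669·8/12) = 329.5480 × 1.045610 = 344.5787
Value (long) = (F − K)·e^(−rT) = (344.5787 − 377.07) × 0.956380 = -31.0740
Short position value = −(long value) = ¥31.07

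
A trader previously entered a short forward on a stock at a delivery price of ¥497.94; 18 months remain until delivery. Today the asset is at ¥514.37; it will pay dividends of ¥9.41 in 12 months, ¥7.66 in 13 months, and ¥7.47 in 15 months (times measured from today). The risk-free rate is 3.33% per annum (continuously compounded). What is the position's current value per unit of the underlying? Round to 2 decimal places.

PV(remaining dividends) I = 9.41·e^(−0.0333·12/12) + 7.66·e^(−0.0333·13/12) + 7.47·e^(−0.0333·15/12) = 23.6558
Current forward F = (S − I)·e^(rT) = (514.37 − 23.6558)·e^(0.0333·18/12) = 490.7142 × 1.051219 = 515.8481
Value (long) = (F − K)·e^(−rT) = (515.8481 − 497.94) × 0.951277 = 17.0356
Short position value = −(long value) = -¥17.04

-¥17.04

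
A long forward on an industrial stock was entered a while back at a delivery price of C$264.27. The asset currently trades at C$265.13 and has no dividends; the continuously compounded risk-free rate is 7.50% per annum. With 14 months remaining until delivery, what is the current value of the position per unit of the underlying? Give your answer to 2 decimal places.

Current fair forward for the remaining 14 months: F = S·e^(r·T), r = 0.0750
F = 265.13 · e^(0.0750 × 14/12) = 265.13 × 1.091442 = 289.3740
Value of long forward = (F − K)·e^(−rT) = (289.3740 − 264.27) · e^(−0.0750·14/12)
= 25.1040 × 0.916219 = 23.00

C$23.00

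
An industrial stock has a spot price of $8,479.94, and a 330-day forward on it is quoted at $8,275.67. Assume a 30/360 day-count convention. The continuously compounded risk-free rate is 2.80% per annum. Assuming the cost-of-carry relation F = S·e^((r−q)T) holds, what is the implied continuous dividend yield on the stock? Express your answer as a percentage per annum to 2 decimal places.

5.46%

From F = S·e^((r−q)T): (r − q) = ln(F/S)/T
ln(8275.67/8479.94) = ln(0.975911) = -0.024384
(r − q) = -0.024384 / (330/360) = -0.026601
q = r − ln(F/S)/T = 0.0280 + 0.026601 = 0.054601
q = 5.46%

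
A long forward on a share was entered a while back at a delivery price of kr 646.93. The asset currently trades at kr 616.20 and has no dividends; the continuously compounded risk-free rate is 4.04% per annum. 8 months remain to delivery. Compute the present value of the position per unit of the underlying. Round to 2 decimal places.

Current fair forward for the remaining 8 months: F = S·e^(r·T), r = 0.0404
F = 616.20 · e^(0.0404 × 8/12) = 616.20 × 1.027299 = 633.0216
Value of long forward = (F − K)·e^(−rT) = (633.0216 − 646.93) · e^(−0.0404·8/12)
= -13.9084 × 0.973426 = -13.54

-kr 13.54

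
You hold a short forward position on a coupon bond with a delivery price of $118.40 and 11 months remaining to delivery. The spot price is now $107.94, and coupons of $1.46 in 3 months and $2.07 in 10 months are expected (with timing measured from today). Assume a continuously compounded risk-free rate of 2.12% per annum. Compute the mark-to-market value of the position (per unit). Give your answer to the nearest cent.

$11.67

PV(remaining coupons) I = 1.46·e^(−0.0212·3/12) + 2.07·e^(−0.0212·10/12) = 3.4860
Current forward F = (S − I)·e^(rT) = (107.94 − 3.4860)·e^(0.0212·11/12) = 104.4540 × 1.019623 = 106.5037
Value (long) = (F − K)·e^(−rT) = (106.5037 − 118.40) × 0.980754 = -11.6673
Short position value = −(long value) = $11.67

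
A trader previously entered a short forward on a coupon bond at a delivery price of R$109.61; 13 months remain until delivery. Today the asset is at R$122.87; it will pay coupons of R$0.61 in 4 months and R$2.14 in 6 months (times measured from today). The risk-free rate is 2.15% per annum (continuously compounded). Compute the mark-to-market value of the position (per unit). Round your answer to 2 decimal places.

-R$13.06

PV(remaining coupons) I = 0.61·e^(−0.0215·4/12) + 2.14·e^(−0.0215·6/12) = 2.7228
Current forward F = (S − I)·e^(rT) = (122.87 − 2.7228)·e^(0.0215·13/12) = 120.1472 × 1.023565 = 122.9785
Value (long) = (F − K)·e^(−rT) = (122.9785 − 109.61) × 0.976977 = 13.0607
Short position value = −(long value) = -R$13.06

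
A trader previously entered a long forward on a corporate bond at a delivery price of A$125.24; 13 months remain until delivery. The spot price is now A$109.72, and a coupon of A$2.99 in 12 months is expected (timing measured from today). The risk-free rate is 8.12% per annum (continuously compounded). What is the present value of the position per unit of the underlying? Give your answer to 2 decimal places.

PV(remaining coupons) I = 2.99·e^(−0.0812·12/12) = 2.7568
Current forward F = (S − I)·e^(rT) = (109.72 − 2.7568)·e^(0.0812·13/12) = 106.9632 × 1.091952 = 116.7987
Value (long) = (F − K)·e^(−rT) = (116.7987 − 125.24) × 0.915791 = -7.7305
Value = -A$7.73

-A$7.73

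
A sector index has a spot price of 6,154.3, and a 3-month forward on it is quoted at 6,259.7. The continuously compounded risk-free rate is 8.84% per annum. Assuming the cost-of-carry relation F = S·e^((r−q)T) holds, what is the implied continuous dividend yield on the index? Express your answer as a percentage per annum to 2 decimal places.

From F = S·e^((r−q)T): (r − q) = ln(F/S)/T
ln(6259.7/6154.3) = ln(1.017126) = 0.016981
(r − q) = 0.016981 / (3/12) = 0.067924
q = r − ln(F/S)/T = 0.0884 − 0.067924 = 0.020476
q = 2.05%

2.05%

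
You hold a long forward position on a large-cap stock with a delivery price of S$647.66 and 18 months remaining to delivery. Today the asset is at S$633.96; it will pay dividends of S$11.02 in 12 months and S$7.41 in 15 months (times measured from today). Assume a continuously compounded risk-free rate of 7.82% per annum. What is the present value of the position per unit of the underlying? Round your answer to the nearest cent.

S$41.07

PV(remaining dividends) I = 11.02·e^(−0.0782·12/12) + 7.41·e^(−0.0782·15/12) = 16.9110
Current forward F = (S − I)·e^(rT) = (633.96 − 16.9110)·e^(0.0782·18/12) = 617.0490 × 1.124457 = 693.8451
Value (long) = (F − K)·e^(−rT) = (693.8451 − 647.66) × 0.889318 = 41.0732
Value = S$41.07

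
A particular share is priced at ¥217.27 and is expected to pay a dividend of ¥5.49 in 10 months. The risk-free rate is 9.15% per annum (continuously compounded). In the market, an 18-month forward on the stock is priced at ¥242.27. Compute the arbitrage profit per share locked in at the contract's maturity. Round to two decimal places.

PV(dividends) I = 5.49·e^(−0.0915·10/12) = 5.0869
Fair forward F* = (S − I)·e^(rT) = (217.27 − 5.0869)·e^0.137250 = 212.1831 × 1.147115 = 243.3984
Market ¥242.27 < fair 243.3984: forward underpriced → reverse cash-and-carry (short the stock, invest proceeds at r, pay the dividends, go long the forward).
Profit at T = |F_mkt − F*| = |242.27 − 243.3984| = ¥1.13 per share

¥1.13 per share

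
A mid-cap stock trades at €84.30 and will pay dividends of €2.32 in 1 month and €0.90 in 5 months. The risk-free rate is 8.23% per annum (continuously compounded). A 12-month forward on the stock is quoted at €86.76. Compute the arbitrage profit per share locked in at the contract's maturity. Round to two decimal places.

€1.33 per share

PV(dividends) I = 2.32·e^(−0.0823·1/12) + 0.90·e^(−0.0823·5/12) = 3.1738
Fair forward F* = (S − I)·e^(rT) = (84.30 − 3.1738)·e^0.082300 = 81.1262 × 1.085781 = 88.0853
Market €86.76 < fair 88.0853: forward underpriced → reverse cash-and-carry (short the stock, invest proceeds at r, pay the dividends, go long the forward).
Profit at T = |F_mkt − F*| = |86.76 − 88.0853| = €1.33 per share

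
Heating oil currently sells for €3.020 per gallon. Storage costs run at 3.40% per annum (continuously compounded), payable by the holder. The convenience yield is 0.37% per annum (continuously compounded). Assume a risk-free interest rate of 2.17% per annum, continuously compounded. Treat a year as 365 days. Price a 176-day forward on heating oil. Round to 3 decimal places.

€3.097 per gallon

Net carry = r + u − y = 0.0217 + 0.0340 − 0.0037 = 0.0520
F = S·e^((r+u−y)T) = 3.020 · e^(0.0520 × 176/365) = 3.020 · e^0.025074
= 3.020 × 1.025391 = €3.097 per gallon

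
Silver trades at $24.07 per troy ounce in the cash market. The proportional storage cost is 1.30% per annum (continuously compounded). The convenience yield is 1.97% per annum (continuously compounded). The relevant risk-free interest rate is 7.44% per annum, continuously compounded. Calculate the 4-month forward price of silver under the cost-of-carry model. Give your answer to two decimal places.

Net carry = r + u − y = 0.0744 + 0.0130 − 0.0197 = 0.0677
F = S·e^((r+u−y)T) = 24.07 · e^(0.0677 × 4/12) = 24.07 · e^0.022567
= 24.07 × 1.022824 = $24.62 per troy ounce

$24.62 per troy ounce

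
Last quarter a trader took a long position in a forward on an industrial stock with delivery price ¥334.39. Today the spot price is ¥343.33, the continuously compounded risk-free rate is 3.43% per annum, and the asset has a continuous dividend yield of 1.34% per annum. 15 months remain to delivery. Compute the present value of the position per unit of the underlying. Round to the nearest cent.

Current fair forward for the remaining 15 months: F = S·e^((r − q)·T), (r − q) = 0.0343 − 0.0134 = 0.0209
F = 343.33 · e^(0.0209 × 15/12) = 343.33 × 1.026469 = 352.4176
Value of long forward = (F − K)·e^(−rT) = (352.4176 − 334.39) · e^(−0.0343·15/12)
= 18.0276 × 0.958031 = 17.27

¥17.27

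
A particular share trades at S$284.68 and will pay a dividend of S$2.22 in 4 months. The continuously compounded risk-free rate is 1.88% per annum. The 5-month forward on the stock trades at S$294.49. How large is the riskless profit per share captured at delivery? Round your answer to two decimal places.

PV(dividends) I = 2.22·e^(−0.0188·4/12) = 2.2061
Fair forward F* = (S − I)·e^(rT) = (284.68 − 2.2061)·e^0.007833 = 282.4739 × 1.007864 = 284.6953
Market S$294.49 > fair 284.6953: forward overpriced → cash-and-carry (borrow at r, buy the stock and collect the dividends, short the forward).
Profit at T = |F_mkt − F*| = |294.49 − 284.6953| = S$9.79 per share

S$9.79 per share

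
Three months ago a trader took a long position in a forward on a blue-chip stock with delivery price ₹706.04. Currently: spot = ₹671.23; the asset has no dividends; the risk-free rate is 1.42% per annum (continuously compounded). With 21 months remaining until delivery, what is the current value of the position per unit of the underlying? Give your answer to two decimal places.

Current fair forward for the remaining 21 months: F = S·e^(r·T), r = 0.0142
F = 671.23 · e^(0.0142 × 21/12) = 671.23 × 1.025161 = 688.1188
Value of long forward = (F − K)·e^(−rT) = (688.1188 − 706.04) · e^(−0.0142·21/12)
= -17.9212 × 0.975456 = -17.48

-₹17.48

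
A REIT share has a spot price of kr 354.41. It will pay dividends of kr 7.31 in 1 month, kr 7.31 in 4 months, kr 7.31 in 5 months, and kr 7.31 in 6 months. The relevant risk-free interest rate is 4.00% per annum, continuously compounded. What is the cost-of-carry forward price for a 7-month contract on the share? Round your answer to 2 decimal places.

kr 333.24

PV(dividends) I = 7.31·e^(−0.0400·1/12) + 7.31·e^(−0.0400·4/12) + 7.31·e^(−0.0400·5/12) + 7.31·e^(−0.0400·6/12)
I = 7.2857 + 7.2132 + 7.1892 + 7.1653 = 28.8534
F = (S − I)·e^(rT) = (354.41 − 28.8534) · e^(0.0400·7/12)
= 325.5566 · e^0.023333 = 325.5566 × 1.023607 = kr 333.24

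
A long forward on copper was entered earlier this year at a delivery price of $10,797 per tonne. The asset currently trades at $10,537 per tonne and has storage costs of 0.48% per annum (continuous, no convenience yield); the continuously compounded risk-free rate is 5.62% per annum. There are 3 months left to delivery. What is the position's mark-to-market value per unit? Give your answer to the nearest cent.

-$96.71 per tonne

Current fair forward for the remaining 3 months: F = S·e^((r + u)·T), (r + u) = 0.0562 + 0.0048 = 0.0610
F = 10537 · e^(0.0610 × 3/12) = 10537 × 1.01536687 = 10698.9207
Value of long forward = (F − K)·e^(−rT) = (10698.9207 − 10797) · e^(−0.0562·3/12)
= -98.0793 × 0.98604824 = -96.71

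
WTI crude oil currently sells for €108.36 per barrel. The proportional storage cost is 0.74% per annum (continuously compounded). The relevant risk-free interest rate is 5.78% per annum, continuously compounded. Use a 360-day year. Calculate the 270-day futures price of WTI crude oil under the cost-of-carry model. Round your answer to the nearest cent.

Net carry = r + u − y = 0.0578 + 0.0074 − 0.0000 = 0.0652
F = S·e^((r+u−y)T) = 108.36 · e^(0.0652 × 270/360) = 108.36 · e^0.048900
= 108.36 × 1.050115 = €113.79 per barrel

€113.79 per barrel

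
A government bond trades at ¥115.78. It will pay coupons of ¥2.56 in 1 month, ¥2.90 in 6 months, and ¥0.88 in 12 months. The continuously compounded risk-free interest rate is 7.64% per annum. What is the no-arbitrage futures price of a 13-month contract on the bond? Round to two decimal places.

¥119.09

PV(coupons) I = 2.56·e^(−0.0764·1/12) + 2.90·e^(−0.0764·6/12) + 0.88·e^(−0.0764·12/12)
I = 2.5438 + 2.7913 + 0.8153 = 6.1504
F = (S − I)·e^(rT) = (115.78 − 6.1504) · e^(0.0764·13/12)
= 109.6296 · e^0.082767 = 109.6296 × 1.086289 = ¥119.09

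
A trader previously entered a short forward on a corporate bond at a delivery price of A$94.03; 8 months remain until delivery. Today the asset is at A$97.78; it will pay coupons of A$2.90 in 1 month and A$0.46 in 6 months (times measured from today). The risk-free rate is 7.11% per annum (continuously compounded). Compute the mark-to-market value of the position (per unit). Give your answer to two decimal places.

-A$4.78

PV(remaining coupons) I = 2.90·e^(−0.0711·1/12) + 0.46·e^(−0.0711·6/12) = 3.3268
Current forward F = (S − I)·e^(rT) = (97.78 − 3.3268)·e^(0.0711·8/12) = 94.4532 × 1.048541 = 99.0381
Value (long) = (F − K)·e^(−rT) = (99.0381 − 94.03) × 0.953706 = 4.7763
Short position value = −(long value) = -A$4.78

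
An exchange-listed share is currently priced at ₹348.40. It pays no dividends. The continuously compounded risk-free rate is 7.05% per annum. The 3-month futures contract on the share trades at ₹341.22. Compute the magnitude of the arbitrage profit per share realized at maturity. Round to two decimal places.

₹13.37 per share

Fair futures: F* = S·e^(carry·T), with carry = r = 0.0705
F* = 348.40 · e^(0.0705 × 3/12) = 348.40 · e^0.017625 = 348.40 × 1.017781 = ₹354.5949
Market ₹341.22 < fair ₹354.5949: forward underpriced → reverse cash-and-carry (short spot, go long the forward).
At maturity, profit = |F_mkt − F*| = |341.22 − 354.5949| = ₹13.37 per share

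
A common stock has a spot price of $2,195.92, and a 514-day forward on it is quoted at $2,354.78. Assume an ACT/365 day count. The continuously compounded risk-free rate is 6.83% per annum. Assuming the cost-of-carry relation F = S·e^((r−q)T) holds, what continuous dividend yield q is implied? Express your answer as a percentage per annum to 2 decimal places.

1.87%

From F = S·e^((r−q)T): (r − q) = ln(F/S)/T
ln(2354.78/2195.92) = ln(1.072343) = 0.069846
(r − q) = 0.069846 / (514/365) = 0.049599
q = r − ln(F/S)/T = 0.0683 − 0.049599 = 0.018701
q = 1.87%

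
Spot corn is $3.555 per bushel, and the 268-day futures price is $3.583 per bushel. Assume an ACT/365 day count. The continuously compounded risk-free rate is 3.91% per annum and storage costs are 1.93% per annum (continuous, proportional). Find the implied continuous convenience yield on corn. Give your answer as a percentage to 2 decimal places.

4.77%

F = S·e^((r+u−y)T) ⇒ (r+u−y) = ln(F/S)/T
ln(3.583/3.555) = 0.007845; /T ⇒ 0.010684
y = r + u − ln(F/S)/T = 0.0391 + 0.0193 − 0.010684 = 0.047716
y = 4.77%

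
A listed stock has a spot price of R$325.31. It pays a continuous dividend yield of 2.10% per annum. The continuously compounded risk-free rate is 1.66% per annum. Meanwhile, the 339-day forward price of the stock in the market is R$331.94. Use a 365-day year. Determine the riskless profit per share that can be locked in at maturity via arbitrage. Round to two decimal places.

Fair forward: F* = S·e^(carry·T), with carry = (r − q) = 0.0166 − 0.0210 = -0.0044
F* = 325.31 · e^(-0.0044 × 339/365) = 325.31 · e^-0.004087 = 325.31 × 0.995921 = R$323.9831
Market R$331.94 > fair R$323.9831: forward overpriced → cash-and-carry (buy spot, short the forward).
At maturity, profit = |F_mkt − F*| = |331.94 − 323.9831| = R$7.96 per share

R$7.96 per share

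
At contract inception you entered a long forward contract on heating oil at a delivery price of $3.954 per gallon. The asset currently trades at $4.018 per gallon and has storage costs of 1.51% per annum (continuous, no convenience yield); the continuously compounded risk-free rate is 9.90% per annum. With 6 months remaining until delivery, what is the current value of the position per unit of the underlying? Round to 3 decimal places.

$0.285 per gallon

Current fair forward for the remaining 6 months: F = S·e^((r + u)·T), (r + u) = 0.0990 + 0.0151 = 0.1141
F = 4.018 · e^(0.1141 × 6/12) = 4.018 × 1.058709 = 4.2539
Value of long forward = (F − K)·e^(−rT) = (4.2539 − 3.954) · e^(−0.0990·6/12)
= 0.2999 × 0.951705 = 0.285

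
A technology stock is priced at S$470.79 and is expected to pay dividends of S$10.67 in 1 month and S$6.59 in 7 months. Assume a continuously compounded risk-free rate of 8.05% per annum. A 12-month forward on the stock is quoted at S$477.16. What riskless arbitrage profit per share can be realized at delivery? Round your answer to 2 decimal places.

S$14.79 per share

PV(dividends) I = 10.67·e^(−0.0805·1/12) + 6.59·e^(−0.0805·7/12) = 16.8864
Fair forward F* = (S − I)·e^(rT) = (470.79 − 16.8864)·e^0.080500 = 453.9036 × 1.083829 = 491.9539
Market S$477.16 < fair 491.9539: forward underpriced → reverse cash-and-carry (short the stock, invest proceeds at r, pay the dividends, go long the forward).
Profit at T = |F_mkt − F*| = |477.16 − 491.9539| = S$14.79 per share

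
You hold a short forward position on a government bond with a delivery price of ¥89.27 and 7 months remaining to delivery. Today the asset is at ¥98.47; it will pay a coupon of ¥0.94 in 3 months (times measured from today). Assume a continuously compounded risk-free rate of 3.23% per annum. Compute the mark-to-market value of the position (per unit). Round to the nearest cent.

PV(remaining coupons) I = 0.94·e^(−0.0323·3/12) = 0.9324
Current forward F = (S − I)·e^(rT) = (98.47 − 0.9324)·e^(0.0323·7/12) = 97.5376 × 1.019020 = 99.3928
Value (long) = (F − K)·e^(−rT) = (99.3928 − 89.27) × 0.981335 = 9.9339
Short position value = −(long value) = -¥9.93

-¥9.93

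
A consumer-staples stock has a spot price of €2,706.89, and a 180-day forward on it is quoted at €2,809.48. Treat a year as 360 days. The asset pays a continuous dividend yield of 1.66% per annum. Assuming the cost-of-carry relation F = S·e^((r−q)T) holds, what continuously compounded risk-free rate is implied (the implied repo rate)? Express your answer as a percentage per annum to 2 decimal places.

From F = S·e^((r−q)T): (r − q) = ln(F/S)/T
ln(2809.48/2706.89) = ln(1.037900) = 0.037199
(r − q) = 0.037199 / (180/360) = 0.074398
r = ln(F/S)/T + q = 0.074398 + 0.0166 = 0.090998
r = 9.10%

9.10%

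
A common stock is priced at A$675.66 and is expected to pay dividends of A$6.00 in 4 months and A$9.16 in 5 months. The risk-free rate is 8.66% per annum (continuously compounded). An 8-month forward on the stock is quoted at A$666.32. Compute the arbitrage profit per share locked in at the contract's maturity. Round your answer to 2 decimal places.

A$33.96 per share

PV(dividends) I = 6.00·e^(−0.0866·4/12) + 9.16·e^(−0.0866·5/12) = 14.6646
Fair forward F* = (S − I)·e^(rT) = (675.66 − 14.6646)·e^0.057733 = 660.9954 × 1.059432 = 700.2797
Market A$666.32 < fair 700.2797: forward underpriced → reverse cash-and-carry (short the stock, invest proceeds at r, pay the dividends, go long the forward).
Profit at T = |F_mkt − F*| = |666.32 − 700.2797| = A$33.96 per share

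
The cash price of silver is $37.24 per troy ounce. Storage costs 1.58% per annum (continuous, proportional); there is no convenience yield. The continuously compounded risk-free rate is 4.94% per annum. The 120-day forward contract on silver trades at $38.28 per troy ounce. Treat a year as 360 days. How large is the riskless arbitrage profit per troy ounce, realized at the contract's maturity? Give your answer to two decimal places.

Fair forward: F* = S·e^(carry·T), with carry = (r + u) = 0.0494 + 0.0158 = 0.0652
F* = 37.24 · e^(0.0652 × 120/360) = 37.24 · e^0.021733 = 37.24 × 1.021971 = $38.0582
Market $38.28 > fair $38.0582: forward overpriced → cash-and-carry (buy spot, short the forward).
At maturity, profit = |F_mkt − F*| = |38.28 − 38.0582| = $0.22 per troy ounce

$0.22 per troy ounce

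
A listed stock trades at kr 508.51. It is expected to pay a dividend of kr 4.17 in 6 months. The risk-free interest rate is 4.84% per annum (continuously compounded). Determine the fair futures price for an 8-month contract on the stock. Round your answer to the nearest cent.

PV(dividends) I = 4.17·e^(−0.0484·6/12)
I = 4.0703
F = (S − I)·e^(rT) = (508.51 − 4.0703) · e^(0.0484·8/12)
= 504.4397 · e^0.032267 = 504.4397 × 1.032793 = kr 520.98

kr 520.98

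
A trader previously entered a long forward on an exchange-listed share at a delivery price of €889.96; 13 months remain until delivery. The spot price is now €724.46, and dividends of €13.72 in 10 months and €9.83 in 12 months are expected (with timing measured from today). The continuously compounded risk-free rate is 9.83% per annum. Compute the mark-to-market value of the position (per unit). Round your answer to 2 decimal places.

-€97.15

PV(remaining dividends) I = 13.72·e^(−0.0983·10/12) + 9.83·e^(−0.0983·12/12) = 21.5506
Current forward F = (S − I)·e^(rT) = (724.46 − 21.5506)·e^(0.0983·13/12) = 702.9094 × 1.112369 = 781.8946
Value (long) = (F − K)·e^(−rT) = (781.8946 − 889.96) × 0.898983 = -97.1490
Value = -€97.15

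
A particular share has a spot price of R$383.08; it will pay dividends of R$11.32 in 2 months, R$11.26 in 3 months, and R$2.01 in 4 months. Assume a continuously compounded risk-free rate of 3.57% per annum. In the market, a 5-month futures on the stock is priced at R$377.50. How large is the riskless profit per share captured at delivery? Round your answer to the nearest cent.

PV(dividends) I = 11.32·e^(−0.0357·2/12) + 11.26·e^(−0.0357·3/12) + 2.01·e^(−0.0357·4/12) = 24.3990
Fair futures F* = (S − I)·e^(rT) = (383.08 − 24.3990)·e^0.014875 = 358.6810 × 1.014986 = 364.0562
Market R$377.50 > fair 364.0562: forward overpriced → cash-and-carry (borrow at r, buy the stock and collect the dividends, short the forward).
Profit at T = |F_mkt − F*| = |377.50 − 364.0562| = R$13.44 per share

R$13.44 per share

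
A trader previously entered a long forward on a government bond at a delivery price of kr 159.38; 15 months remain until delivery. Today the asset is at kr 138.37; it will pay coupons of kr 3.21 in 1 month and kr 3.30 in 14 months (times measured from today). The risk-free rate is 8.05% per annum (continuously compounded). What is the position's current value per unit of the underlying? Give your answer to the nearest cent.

-kr 11.95

PV(remaining coupons) I = 3.21·e^(−0.0805·1/12) + 3.30·e^(−0.0805·14/12) = 6.1927
Current forward F = (S − I)·e^(rT) = (138.37 − 6.1927)·e^(0.0805·15/12) = 132.1773 × 1.105862 = 146.1699
Value (long) = (F − K)·e^(−rT) = (146.1699 − 159.38) × 0.904272 = -11.9455
Value = -kr 11.95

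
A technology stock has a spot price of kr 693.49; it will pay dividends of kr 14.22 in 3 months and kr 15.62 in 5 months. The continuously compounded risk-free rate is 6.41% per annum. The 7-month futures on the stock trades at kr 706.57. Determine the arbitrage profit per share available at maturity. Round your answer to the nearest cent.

PV(dividends) I = 14.22·e^(−0.0641·3/12) + 15.62·e^(−0.0641·5/12) = 29.2023
Fair futures F* = (S − I)·e^(rT) = (693.49 − 29.2023)·e^0.037392 = 664.2877 × 1.038100 = 689.5971
Market kr 706.57 > fair 689.5971: forward overpriced → cash-and-carry (borrow at r, buy the stock and collect the dividends, short the forward).
Profit at T = |F_mkt − F*| = |706.57 − 689.5971| = kr 16.97 per share

kr 16.97 per share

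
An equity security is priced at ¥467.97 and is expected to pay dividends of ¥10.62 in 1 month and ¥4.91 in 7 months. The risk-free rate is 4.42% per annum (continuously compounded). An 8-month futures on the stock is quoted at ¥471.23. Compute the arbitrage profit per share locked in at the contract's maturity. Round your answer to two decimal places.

¥5.09 per share

PV(dividends) I = 10.62·e^(−0.0442·1/12) + 4.91·e^(−0.0442·7/12) = 15.3660
Fair futures F* = (S − I)·e^(rT) = (467.97 − 15.3660)·e^0.029467 = 452.6040 × 1.029905 = 466.1391
Market ¥471.23 > fair 466.1391: forward overpriced → cash-and-carry (borrow at r, buy the stock and collect the dividends, short the forward).
Profit at T = |F_mkt − F*| = |471.23 − 466.1391| = ¥5.09 per share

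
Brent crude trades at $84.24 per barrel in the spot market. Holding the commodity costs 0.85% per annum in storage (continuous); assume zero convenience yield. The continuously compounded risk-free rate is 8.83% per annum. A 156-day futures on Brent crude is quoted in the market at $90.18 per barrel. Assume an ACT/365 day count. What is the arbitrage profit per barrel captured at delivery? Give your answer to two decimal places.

$2.38 per barrel

Fair futures: F* = S·e^(carry·T), with carry = (r + u) = 0.0883 + 0.0085 = 0.0968
F* = 84.24 · e^(0.0968 × 156/365) = 84.24 · e^0.041372 = 84.24 × 1.042240 = $87.7983
Market $90.18 > fair $87.7983: forward overpriced → cash-and-carry (buy spot, short the forward).
At maturity, profit = |F_mkt − F*| = |90.18 − 87.7983| = $2.38 per barrel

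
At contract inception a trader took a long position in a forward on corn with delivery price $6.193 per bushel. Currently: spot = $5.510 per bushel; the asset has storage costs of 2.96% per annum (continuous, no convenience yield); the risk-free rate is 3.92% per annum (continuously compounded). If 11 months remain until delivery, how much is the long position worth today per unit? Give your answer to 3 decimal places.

-$0.313 per bushel

Current fair forward for the remaining 11 months: F = S·e^((r + u)·T), (r + u) = 0.0392 + 0.0296 = 0.0688
F = 5.510 · e^(0.0688 × 11/12) = 5.510 × 1.065098 = 5.8687
Value of long forward = (F − K)·e^(−rT) = (5.8687 − 6.193) · e^(−0.0392·11/12)
= -0.3243 × 0.964705 = -0.313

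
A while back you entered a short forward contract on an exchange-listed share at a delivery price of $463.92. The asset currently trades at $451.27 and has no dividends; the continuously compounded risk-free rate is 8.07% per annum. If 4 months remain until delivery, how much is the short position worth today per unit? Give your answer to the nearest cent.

Current fair forward for the remaining 4 months: F = S·e^(r·T), r = 0.0807
F = 451.27 · e^(0.0807 × 4/12) = 451.27 × 1.027265 = 463.5739
Value of long forward = (F − K)·e^(−rT) = (463.5739 − 463.92) · e^(−0.0807·4/12)
= -0.3461 × 0.973459 = -0.34
Short position value = −(long value) = $0.34

$0.34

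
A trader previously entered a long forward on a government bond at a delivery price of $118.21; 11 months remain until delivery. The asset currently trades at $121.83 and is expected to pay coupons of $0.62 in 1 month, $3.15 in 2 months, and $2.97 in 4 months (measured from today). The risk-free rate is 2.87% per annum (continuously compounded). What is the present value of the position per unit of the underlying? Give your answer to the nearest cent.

-$0.01

PV(remaining coupons) I = 0.62·e^(−0.0287·1/12) + 3.15·e^(−0.0287·2/12) + 2.97·e^(−0.0287·4/12) = 6.6952
Current forward F = (S − I)·e^(rT) = (121.83 − 6.6952)·e^(0.0287·11/12) = 115.1348 × 1.026657 = 118.2039
Value (long) = (F − K)·e^(−rT) = (118.2039 − 118.21) × 0.974035 = -0.0059
Value = -$0.01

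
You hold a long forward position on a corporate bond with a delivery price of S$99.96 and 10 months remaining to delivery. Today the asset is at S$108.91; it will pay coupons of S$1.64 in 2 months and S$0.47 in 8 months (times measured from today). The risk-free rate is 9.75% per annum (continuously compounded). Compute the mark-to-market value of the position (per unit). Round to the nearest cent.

PV(remaining coupons) I = 1.64·e^(−0.0975·2/12) + 0.47·e^(−0.0975·8/12) = 2.0540
Current forward F = (S − I)·e^(rT) = (108.91 − 2.0540)·e^(0.0975·10/12) = 106.8560 × 1.084642 = 115.9005
Value (long) = (F − K)·e^(−rT) = (115.9005 − 99.96) × 0.921963 = 14.6966
Value = S$14.70

S$14.70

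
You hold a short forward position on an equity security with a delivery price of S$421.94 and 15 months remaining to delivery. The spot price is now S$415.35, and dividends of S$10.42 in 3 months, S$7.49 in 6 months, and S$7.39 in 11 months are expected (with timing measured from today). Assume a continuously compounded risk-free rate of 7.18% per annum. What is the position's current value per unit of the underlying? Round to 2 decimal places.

-S$5.25

PV(remaining dividends) I = 10.42·e^(−0.0718·3/12) + 7.49·e^(−0.0718·6/12) + 7.39·e^(−0.0718·11/12) = 24.3798
Current forward F = (S − I)·e^(rT) = (415.35 − 24.3798)·e^(0.0718·15/12) = 390.9702 × 1.093901 = 427.6827
Value (long) = (F − K)·e^(−rT) = (427.6827 − 421.94) × 0.914160 = 5.2497
Short position value = −(long value) = -S$5.25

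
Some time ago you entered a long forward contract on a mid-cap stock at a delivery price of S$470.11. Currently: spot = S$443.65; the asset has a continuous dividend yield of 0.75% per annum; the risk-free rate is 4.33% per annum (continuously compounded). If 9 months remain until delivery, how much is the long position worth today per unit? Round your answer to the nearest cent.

Current fair forward for the remaining 9 months: F = S·e^((r − q)·T), (r − q) = 0.0433 − 0.0075 = 0.0358
F = 443.65 · e^(0.0358 × 9/12) = 443.65 × 1.027214 = 455.7235
Value of long forward = (F − K)·e^(−rT) = (455.7235 − 470.11) · e^(−0.0433·9/12)
= -14.3865 × 0.968047 = -13.93

-S$13.93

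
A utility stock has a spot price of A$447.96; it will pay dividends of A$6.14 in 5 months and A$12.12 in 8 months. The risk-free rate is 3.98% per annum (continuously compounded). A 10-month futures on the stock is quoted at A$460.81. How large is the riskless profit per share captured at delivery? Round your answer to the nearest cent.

PV(dividends) I = 6.14·e^(−0.0398·5/12) + 12.12·e^(−0.0398·8/12) = 17.8417
Fair futures F* = (S − I)·e^(rT) = (447.96 − 17.8417)·e^0.033167 = 430.1183 × 1.033723 = 444.6232
Market A$460.81 > fair 444.6232: forward overpriced → cash-and-carry (borrow at r, buy the stock and collect the dividends, short the forward).
Profit at T = |F_mkt − F*| = |460.81 − 444.6232| = A$16.19 per share

A$16.19 per share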